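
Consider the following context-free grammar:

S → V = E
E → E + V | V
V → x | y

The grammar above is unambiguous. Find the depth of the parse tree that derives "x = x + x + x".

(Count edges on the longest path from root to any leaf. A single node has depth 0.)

5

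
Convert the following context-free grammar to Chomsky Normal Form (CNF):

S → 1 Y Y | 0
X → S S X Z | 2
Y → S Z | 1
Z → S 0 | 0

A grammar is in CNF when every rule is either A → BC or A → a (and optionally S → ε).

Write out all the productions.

T1 → 1; S → 0; X → 2; Y → 1; T0 → 0; Z → 0; S → T1 X0; X0 → Y Y; X → S X1; X1 → S X2; X2 → X Z; Y → S Z; Z → S T0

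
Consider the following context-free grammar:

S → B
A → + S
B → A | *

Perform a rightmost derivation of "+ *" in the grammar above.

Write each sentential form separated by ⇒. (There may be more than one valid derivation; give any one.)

S ⇒ B ⇒ A ⇒ + S ⇒ + B ⇒ + *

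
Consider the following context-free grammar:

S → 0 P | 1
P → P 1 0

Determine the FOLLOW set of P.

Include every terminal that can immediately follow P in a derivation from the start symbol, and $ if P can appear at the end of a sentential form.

We compute FOLLOW(P) using the standard algorithm.
FOLLOW(S) starts with {$}.
FIRST(P) = {}
FIRST(S) = {0, 1}
FOLLOW(P) = {$, 1}
FOLLOW(S) = {$}
Therefore, FOLLOW(P) = {$, 1}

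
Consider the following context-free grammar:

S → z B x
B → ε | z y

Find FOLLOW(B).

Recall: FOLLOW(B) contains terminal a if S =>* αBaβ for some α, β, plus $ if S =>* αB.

We compute FOLLOW(B) using the standard algorithm.
FOLLOW(S) starts with {$}.
FIRST(B) = {z, ε}
FIRST(S) = {z}
FOLLOW(B) = {x}
FOLLOW(S) = {$}
Therefore, FOLLOW(B) = {x}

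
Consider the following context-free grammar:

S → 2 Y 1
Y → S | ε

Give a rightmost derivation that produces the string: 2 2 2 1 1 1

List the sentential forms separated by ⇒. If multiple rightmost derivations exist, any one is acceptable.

S ⇒ 2 Y 1 ⇒ 2 S 1 ⇒ 2 2 Y 1 1 ⇒ 2 2 S 1 1 ⇒ 2 2 2 Y 1 1 1 ⇒ 2 2 2 1 1 1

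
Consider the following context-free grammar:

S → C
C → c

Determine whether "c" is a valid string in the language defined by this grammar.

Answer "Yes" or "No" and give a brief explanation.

Yes - a valid derivation exists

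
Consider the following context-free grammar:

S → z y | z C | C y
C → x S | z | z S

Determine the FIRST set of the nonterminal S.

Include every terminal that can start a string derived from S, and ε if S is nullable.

We compute FIRST(S) using the standard algorithm.
FIRST(C) = {x, z}
FIRST(S) = {x, z}
Therefore, FIRST(S) = {x, z}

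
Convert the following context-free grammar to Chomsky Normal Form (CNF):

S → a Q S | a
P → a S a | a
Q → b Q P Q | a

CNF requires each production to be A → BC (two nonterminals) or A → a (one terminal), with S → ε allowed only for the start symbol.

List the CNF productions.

TA → a; S → a; P → a; TB → b; Q → a; S → TA X0; X0 → Q S; P → TA X1; X1 → S TA; Q → TB X2; X2 → Q X3; X3 → P Q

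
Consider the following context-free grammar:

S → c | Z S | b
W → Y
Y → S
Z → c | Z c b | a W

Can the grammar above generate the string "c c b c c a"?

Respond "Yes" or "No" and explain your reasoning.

No - no valid derivation exists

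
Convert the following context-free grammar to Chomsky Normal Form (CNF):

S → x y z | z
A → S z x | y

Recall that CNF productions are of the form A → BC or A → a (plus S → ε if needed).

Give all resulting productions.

TX → x; TY → y; TZ → z; S → z; A → y; S → TX X0; X0 → TY TZ; A → S X1; X1 → TZ TX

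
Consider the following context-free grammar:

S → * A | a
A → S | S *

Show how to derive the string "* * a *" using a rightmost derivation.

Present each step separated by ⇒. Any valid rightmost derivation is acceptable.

S ⇒ * A ⇒ * S ⇒ * * A ⇒ * * S * ⇒ * * a *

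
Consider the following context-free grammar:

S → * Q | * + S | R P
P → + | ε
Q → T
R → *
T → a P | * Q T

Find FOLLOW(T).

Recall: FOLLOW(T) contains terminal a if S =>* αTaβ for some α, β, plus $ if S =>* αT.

We compute FOLLOW(T) using the standard algorithm.
FOLLOW(S) starts with {$}.
FIRST(P) = {+, ε}
FIRST(Q) = {*, a}
FIRST(R) = {*}
FIRST(S) = {*}
FIRST(T) = {*, a}
FOLLOW(P) = {$, *, a}
FOLLOW(Q) = {$, *, a}
FOLLOW(R) = {$, +}
FOLLOW(S) = {$}
FOLLOW(T) = {$, *, a}
Therefore, FOLLOW(T) = {$, *, a}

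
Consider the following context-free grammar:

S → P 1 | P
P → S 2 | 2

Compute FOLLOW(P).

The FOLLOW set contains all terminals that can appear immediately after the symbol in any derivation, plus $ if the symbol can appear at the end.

We compute FOLLOW(P) using the standard algorithm.
FOLLOW(S) starts with {$}.
FIRST(P) = {2}
FIRST(S) = {2}
FOLLOW(P) = {$, 1, 2}
FOLLOW(S) = {$, 2}
Therefore, FOLLOW(P) = {$, 1, 2}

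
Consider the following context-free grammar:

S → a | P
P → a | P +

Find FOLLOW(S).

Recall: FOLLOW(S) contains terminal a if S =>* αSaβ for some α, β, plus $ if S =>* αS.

We compute FOLLOW(S) using the standard algorithm.
FOLLOW(S) starts with {$}.
FIRST(P) = {a}
FIRST(S) = {a}
FOLLOW(P) = {$, +}
FOLLOW(S) = {$}
Therefore, FOLLOW(S) = {$}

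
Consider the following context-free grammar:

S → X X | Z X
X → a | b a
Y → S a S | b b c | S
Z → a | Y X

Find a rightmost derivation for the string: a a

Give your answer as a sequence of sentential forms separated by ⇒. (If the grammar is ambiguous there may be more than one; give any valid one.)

S ⇒ X X ⇒ X a ⇒ a a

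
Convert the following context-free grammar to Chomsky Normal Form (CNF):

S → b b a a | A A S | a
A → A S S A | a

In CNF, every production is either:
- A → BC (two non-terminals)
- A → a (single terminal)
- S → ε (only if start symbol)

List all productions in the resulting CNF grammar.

TB → b; TA → a; S → a; A → a; S → TB X0; X0 → TB X1; X1 → TA TA; S → A X2; X2 → A S; A → A X3; X3 → S X4; X4 → S A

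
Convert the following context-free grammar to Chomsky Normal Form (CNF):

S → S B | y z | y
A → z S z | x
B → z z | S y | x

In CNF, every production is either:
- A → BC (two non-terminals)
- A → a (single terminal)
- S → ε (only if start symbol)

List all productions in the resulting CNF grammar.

TY → y; TZ → z; S → y; A → x; B → x; S → S B; S → TY TZ; A → TZ X0; X0 → S TZ; B → TZ TZ; B → S TY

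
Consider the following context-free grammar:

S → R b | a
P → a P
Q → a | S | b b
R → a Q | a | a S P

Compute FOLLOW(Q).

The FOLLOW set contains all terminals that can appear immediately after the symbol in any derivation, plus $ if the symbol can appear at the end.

We compute FOLLOW(Q) using the standard algorithm.
FOLLOW(S) starts with {$}.
FIRST(P) = {a}
FIRST(Q) = {a, b}
FIRST(R) = {a}
FIRST(S) = {a}
FOLLOW(P) = {b}
FOLLOW(Q) = {b}
FOLLOW(R) = {b}
FOLLOW(S) = {$, a, b}
Therefore, FOLLOW(Q) = {b}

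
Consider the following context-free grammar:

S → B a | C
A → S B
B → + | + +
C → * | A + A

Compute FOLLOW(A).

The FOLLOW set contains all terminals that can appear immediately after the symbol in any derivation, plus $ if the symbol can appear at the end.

We compute FOLLOW(A) using the standard algorithm.
FOLLOW(S) starts with {$}.
FIRST(A) = {*, +}
FIRST(B) = {+}
FIRST(C) = {*, +}
FIRST(S) = {*, +}
FOLLOW(A) = {$, +}
FOLLOW(B) = {$, +, a}
FOLLOW(C) = {$, +}
FOLLOW(S) = {$, +}
Therefore, FOLLOW(A) = {$, +}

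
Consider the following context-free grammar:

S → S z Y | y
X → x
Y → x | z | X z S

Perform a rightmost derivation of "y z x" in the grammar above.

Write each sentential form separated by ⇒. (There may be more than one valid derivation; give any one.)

S ⇒ S z Y ⇒ S z x ⇒ y z x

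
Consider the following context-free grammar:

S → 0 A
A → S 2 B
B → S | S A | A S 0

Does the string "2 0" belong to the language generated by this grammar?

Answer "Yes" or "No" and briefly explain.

No - no valid derivation exists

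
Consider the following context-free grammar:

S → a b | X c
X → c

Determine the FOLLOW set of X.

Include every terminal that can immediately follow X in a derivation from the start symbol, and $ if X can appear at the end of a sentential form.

We compute FOLLOW(X) using the standard algorithm.
FOLLOW(S) starts with {$}.
FIRST(S) = {a, c}
FIRST(X) = {c}
FOLLOW(S) = {$}
FOLLOW(X) = {c}
Therefore, FOLLOW(X) = {c}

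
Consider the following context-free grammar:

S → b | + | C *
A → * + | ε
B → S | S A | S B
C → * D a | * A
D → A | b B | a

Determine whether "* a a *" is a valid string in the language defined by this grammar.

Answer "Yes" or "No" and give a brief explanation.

Yes - a valid derivation exists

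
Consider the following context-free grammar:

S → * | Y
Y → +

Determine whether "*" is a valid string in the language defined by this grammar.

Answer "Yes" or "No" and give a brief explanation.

Yes - a valid derivation exists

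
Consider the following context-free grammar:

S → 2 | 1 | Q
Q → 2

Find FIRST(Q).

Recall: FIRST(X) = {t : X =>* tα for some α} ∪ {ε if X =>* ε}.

We compute FIRST(Q) using the standard algorithm.
FIRST(Q) = {2}
FIRST(S) = {1, 2}
Therefore, FIRST(Q) = {2}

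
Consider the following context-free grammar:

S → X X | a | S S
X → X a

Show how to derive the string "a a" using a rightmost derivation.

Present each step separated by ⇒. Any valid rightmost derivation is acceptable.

S ⇒ S S ⇒ S a ⇒ a a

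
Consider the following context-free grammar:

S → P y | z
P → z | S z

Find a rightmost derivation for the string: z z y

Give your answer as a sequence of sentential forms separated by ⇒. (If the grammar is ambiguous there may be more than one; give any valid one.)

S ⇒ P y ⇒ S z y ⇒ z z y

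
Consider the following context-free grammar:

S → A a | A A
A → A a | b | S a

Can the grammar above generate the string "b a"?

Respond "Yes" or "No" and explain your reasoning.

Yes - a valid derivation exists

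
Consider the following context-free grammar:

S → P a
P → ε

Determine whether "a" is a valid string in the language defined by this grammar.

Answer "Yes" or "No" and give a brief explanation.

Yes - a valid derivation exists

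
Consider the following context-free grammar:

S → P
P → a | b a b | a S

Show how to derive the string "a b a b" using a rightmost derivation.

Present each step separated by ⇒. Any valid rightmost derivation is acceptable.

S ⇒ P ⇒ a S ⇒ a P ⇒ a b a b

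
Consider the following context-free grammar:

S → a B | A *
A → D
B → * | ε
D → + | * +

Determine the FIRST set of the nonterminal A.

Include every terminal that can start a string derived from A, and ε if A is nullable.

We compute FIRST(A) using the standard algorithm.
FIRST(A) = {*, +}
FIRST(B) = {*, ε}
FIRST(D) = {*, +}
FIRST(S) = {*, +, a}
Therefore, FIRST(A) = {*, +}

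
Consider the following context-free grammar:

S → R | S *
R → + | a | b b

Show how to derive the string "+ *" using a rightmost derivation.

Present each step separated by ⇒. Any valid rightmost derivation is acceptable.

S ⇒ S * ⇒ R * ⇒ + *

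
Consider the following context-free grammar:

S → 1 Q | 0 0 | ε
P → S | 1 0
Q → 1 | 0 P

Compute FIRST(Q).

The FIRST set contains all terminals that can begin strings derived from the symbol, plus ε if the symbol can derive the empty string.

We compute FIRST(Q) using the standard algorithm.
FIRST(P) = {0, 1, ε}
FIRST(Q) = {0, 1}
FIRST(S) = {0, 1, ε}
Therefore, FIRST(Q) = {0, 1}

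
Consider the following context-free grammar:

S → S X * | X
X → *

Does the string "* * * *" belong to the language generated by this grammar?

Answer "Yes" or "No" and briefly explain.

No - no valid derivation exists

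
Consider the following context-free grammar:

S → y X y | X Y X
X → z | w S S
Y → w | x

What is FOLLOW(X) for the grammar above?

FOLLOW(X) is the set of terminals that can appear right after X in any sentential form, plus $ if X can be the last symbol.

We compute FOLLOW(X) using the standard algorithm.
FOLLOW(S) starts with {$}.
FIRST(S) = {w, y, z}
FIRST(X) = {w, z}
FIRST(Y) = {w, x}
FOLLOW(S) = {$, w, x, y, z}
FOLLOW(X) = {$, w, x, y, z}
FOLLOW(Y) = {w, z}
Therefore, FOLLOW(X) = {$, w, x, y, z}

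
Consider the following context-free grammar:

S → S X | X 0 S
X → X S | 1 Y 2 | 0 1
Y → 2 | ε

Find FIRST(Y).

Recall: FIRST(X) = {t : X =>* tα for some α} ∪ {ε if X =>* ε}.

We compute FIRST(Y) using the standard algorithm.
FIRST(S) = {0, 1}
FIRST(X) = {0, 1}
FIRST(Y) = {2, ε}
Therefore, FIRST(Y) = {2, ε}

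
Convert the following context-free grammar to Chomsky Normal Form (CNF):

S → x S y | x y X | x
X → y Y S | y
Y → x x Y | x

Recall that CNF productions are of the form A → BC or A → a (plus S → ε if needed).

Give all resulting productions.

TX → x; TY → y; S → x; X → y; Y → x; S → TX X0; X0 → S TY; S → TX X1; X1 → TY X; X → TY X2; X2 → Y S; Y → TX X3; X3 → TX Y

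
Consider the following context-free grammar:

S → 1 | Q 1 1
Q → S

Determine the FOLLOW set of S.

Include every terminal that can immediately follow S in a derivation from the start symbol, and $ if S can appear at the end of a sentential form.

We compute FOLLOW(S) using the standard algorithm.
FOLLOW(S) starts with {$}.
FIRST(Q) = {1}
FIRST(S) = {1}
FOLLOW(Q) = {1}
FOLLOW(S) = {$, 1}
Therefore, FOLLOW(S) = {$, 1}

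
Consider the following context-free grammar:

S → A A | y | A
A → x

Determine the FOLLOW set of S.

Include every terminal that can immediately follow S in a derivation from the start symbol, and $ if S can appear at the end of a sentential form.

We compute FOLLOW(S) using the standard algorithm.
FOLLOW(S) starts with {$}.
FIRST(A) = {x}
FIRST(S) = {x, y}
FOLLOW(A) = {$, x}
FOLLOW(S) = {$}
Therefore, FOLLOW(S) = {$}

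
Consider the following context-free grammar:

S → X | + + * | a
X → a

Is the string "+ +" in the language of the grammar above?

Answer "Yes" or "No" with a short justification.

No - no valid derivation exists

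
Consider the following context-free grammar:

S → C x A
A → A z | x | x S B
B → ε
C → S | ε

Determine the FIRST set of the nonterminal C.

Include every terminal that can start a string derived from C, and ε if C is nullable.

We compute FIRST(C) using the standard algorithm.
FIRST(A) = {x}
FIRST(B) = {ε}
FIRST(C) = {x, ε}
FIRST(S) = {x}
Therefore, FIRST(C) = {x, ε}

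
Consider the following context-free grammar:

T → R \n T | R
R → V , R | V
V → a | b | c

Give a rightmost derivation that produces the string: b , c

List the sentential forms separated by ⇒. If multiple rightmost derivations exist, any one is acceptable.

T ⇒ R ⇒ V , R ⇒ V , V ⇒ V , c ⇒ b , c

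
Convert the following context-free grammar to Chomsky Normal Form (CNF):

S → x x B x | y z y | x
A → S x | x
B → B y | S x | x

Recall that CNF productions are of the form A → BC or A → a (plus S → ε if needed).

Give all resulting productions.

TX → x; TY → y; TZ → z; S → x; A → x; B → x; S → TX X0; X0 → TX X1; X1 → B TX; S → TY X2; X2 → TZ TY; A → S TX; B → B TY; B → S TX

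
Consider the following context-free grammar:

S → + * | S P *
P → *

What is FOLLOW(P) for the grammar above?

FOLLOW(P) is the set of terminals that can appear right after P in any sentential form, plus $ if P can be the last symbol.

We compute FOLLOW(P) using the standard algorithm.
FOLLOW(S) starts with {$}.
FIRST(P) = {*}
FIRST(S) = {+}
FOLLOW(P) = {*}
FOLLOW(S) = {$, *}
Therefore, FOLLOW(P) = {*}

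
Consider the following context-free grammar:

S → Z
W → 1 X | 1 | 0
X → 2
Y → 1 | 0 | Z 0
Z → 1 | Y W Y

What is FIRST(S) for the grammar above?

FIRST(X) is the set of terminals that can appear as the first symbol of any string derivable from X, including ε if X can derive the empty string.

We compute FIRST(S) using the standard algorithm.
FIRST(S) = {0, 1}
FIRST(W) = {0, 1}
FIRST(X) = {2}
FIRST(Y) = {0, 1}
FIRST(Z) = {0, 1}
Therefore, FIRST(S) = {0, 1}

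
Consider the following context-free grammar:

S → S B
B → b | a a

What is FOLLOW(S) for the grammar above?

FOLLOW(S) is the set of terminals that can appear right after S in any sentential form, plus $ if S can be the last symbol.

We compute FOLLOW(S) using the standard algorithm.
FOLLOW(S) starts with {$}.
FIRST(B) = {a, b}
FIRST(S) = {}
FOLLOW(B) = {$, a, b}
FOLLOW(S) = {$, a, b}
Therefore, FOLLOW(S) = {$, a, b}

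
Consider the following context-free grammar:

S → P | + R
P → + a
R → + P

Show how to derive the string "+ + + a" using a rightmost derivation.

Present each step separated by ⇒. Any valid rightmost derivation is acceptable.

S ⇒ + R ⇒ + + P ⇒ + + + a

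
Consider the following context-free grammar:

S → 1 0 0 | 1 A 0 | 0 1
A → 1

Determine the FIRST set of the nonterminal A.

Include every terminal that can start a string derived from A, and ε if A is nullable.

We compute FIRST(A) using the standard algorithm.
FIRST(A) = {1}
FIRST(S) = {0, 1}
Therefore, FIRST(A) = {1}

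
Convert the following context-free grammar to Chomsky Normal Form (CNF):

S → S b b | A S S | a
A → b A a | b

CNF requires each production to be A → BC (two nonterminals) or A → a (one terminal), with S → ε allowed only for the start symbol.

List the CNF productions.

TB → b; S → a; TA → a; A → b; S → S X0; X0 → TB TB; S → A X1; X1 → S S; A → TB X2; X2 → A TA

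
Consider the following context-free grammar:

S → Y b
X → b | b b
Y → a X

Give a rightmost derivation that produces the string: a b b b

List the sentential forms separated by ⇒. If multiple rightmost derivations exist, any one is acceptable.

S ⇒ Y b ⇒ a X b ⇒ a b b b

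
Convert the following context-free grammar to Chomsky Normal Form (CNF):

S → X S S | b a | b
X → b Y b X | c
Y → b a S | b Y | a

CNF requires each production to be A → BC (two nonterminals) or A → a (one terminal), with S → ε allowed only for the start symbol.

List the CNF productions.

TB → b; TA → a; S → b; X → c; Y → a; S → X X0; X0 → S S; S → TB TA; X → TB X1; X1 → Y X2; X2 → TB X; Y → TB X3; X3 → TA S; Y → TB Y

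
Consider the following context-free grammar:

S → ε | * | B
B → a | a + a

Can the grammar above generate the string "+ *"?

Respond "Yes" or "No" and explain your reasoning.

No - no valid derivation exists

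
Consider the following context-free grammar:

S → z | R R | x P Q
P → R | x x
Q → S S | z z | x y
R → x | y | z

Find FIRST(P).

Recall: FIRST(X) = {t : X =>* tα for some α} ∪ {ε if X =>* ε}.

We compute FIRST(P) using the standard algorithm.
FIRST(P) = {x, y, z}
FIRST(Q) = {x, y, z}
FIRST(R) = {x, y, z}
FIRST(S) = {x, y, z}
Therefore, FIRST(P) = {x, y, z}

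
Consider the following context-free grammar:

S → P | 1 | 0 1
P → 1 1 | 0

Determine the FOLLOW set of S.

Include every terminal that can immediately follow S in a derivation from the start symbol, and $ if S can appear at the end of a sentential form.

We compute FOLLOW(S) using the standard algorithm.
FOLLOW(S) starts with {$}.
FIRST(P) = {0, 1}
FIRST(S) = {0, 1}
FOLLOW(P) = {$}
FOLLOW(S) = {$}
Therefore, FOLLOW(S) = {$}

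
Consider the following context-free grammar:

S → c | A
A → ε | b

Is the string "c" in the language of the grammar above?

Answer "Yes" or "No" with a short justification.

Yes - a valid derivation exists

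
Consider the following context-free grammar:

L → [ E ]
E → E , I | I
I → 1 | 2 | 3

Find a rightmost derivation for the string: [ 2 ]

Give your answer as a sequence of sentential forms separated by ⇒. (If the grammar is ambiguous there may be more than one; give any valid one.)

L ⇒ [ E ] ⇒ [ I ] ⇒ [ 2 ]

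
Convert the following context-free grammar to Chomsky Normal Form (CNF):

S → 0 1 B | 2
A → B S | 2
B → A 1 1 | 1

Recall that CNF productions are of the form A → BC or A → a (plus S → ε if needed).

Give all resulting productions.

T0 → 0; T1 → 1; S → 2; A → 2; B → 1; S → T0 X0; X0 → T1 B; A → B S; B → A X1; X1 → T1 T1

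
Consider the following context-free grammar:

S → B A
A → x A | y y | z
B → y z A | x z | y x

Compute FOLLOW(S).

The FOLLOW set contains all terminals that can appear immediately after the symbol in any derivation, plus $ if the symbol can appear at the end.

We compute FOLLOW(S) using the standard algorithm.
FOLLOW(S) starts with {$}.
FIRST(A) = {x, y, z}
FIRST(B) = {x, y}
FIRST(S) = {x, y}
FOLLOW(A) = {$, x, y, z}
FOLLOW(B) = {x, y, z}
FOLLOW(S) = {$}
Therefore, FOLLOW(S) = {$}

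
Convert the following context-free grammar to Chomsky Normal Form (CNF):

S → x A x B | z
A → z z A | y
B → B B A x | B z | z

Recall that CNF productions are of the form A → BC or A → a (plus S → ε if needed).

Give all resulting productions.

TX → x; S → z; TZ → z; A → y; B → z; S → TX X0; X0 → A X1; X1 → TX B; A → TZ X2; X2 → TZ A; B → B X3; X3 → B X4; X4 → A TX; B → B TZ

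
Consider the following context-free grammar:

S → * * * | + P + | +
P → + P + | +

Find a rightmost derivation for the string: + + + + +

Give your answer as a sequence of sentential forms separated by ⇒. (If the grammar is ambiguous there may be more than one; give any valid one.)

S ⇒ + P + ⇒ + + P + + ⇒ + + + + +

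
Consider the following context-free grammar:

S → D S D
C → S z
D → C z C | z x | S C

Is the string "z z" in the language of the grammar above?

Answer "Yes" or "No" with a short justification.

No - no valid derivation exists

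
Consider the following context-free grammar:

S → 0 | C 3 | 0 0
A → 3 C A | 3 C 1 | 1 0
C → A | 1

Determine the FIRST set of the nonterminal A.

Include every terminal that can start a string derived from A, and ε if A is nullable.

We compute FIRST(A) using the standard algorithm.
FIRST(A) = {1, 3}
FIRST(C) = {1, 3}
FIRST(S) = {0, 1, 3}
Therefore, FIRST(A) = {1, 3}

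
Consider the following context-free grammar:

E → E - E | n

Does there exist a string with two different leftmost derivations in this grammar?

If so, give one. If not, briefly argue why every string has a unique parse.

Yes - the string 'n - n - n - n - n - n' has two distinct leftmost derivations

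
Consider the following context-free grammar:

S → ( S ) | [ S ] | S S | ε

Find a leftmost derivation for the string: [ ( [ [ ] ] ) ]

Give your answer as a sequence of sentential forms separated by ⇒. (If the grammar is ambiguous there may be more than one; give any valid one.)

S ⇒ [ S ] ⇒ [ S S ] ⇒ [ ( S ) S ] ⇒ [ ( [ S ] ) S ] ⇒ [ ( [ [ S ] ] ) S ] ⇒ [ ( [ [ ] ] ) S ] ⇒ [ ( [ [ ] ] ) ]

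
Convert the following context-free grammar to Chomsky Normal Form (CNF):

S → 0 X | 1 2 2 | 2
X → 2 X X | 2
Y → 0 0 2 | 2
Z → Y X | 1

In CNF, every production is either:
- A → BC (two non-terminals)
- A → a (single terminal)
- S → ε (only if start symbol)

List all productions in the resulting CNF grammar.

T0 → 0; T1 → 1; T2 → 2; S → 2; X → 2; Y → 2; Z → 1; S → T0 X; S → T1 X0; X0 → T2 T2; X → T2 X1; X1 → X X; Y → T0 X2; X2 → T0 T2; Z → Y X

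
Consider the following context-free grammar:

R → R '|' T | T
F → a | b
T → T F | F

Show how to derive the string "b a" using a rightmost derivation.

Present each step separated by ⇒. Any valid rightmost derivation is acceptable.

R ⇒ T ⇒ T F ⇒ T a ⇒ F a ⇒ b a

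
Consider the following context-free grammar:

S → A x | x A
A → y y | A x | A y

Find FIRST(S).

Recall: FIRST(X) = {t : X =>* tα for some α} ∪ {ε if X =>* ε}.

We compute FIRST(S) using the standard algorithm.
FIRST(A) = {y}
FIRST(S) = {x, y}
Therefore, FIRST(S) = {x, y}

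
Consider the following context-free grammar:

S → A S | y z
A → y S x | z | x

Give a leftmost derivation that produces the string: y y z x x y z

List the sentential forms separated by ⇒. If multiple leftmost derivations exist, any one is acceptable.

S ⇒ A S ⇒ y S x S ⇒ y y z x S ⇒ y y z x A S ⇒ y y z x x S ⇒ y y z x x y z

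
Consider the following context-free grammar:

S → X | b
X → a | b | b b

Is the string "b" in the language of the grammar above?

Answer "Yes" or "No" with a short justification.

Yes - a valid derivation exists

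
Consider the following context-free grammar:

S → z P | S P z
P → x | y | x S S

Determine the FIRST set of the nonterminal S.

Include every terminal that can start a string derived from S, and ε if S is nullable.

We compute FIRST(S) using the standard algorithm.
FIRST(P) = {x, y}
FIRST(S) = {z}
Therefore, FIRST(S) = {z}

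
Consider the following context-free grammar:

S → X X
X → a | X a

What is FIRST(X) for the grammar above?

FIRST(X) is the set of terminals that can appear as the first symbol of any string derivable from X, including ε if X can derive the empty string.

We compute FIRST(X) using the standard algorithm.
FIRST(S) = {a}
FIRST(X) = {a}
Therefore, FIRST(X) = {a}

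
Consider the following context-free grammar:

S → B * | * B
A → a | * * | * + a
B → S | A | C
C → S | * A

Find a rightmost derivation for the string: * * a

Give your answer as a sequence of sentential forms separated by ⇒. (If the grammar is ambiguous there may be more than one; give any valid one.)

S ⇒ * B ⇒ * C ⇒ * * A ⇒ * * a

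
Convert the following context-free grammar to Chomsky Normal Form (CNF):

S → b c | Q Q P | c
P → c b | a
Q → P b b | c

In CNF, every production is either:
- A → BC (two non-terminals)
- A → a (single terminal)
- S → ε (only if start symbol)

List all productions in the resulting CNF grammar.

TB → b; TC → c; S → c; P → a; Q → c; S → TB TC; S → Q X0; X0 → Q P; P → TC TB; Q → P X1; X1 → TB TB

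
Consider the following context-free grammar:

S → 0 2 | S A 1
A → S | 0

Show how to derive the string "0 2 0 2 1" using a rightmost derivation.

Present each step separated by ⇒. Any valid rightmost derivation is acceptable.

S ⇒ S A 1 ⇒ S S 1 ⇒ S 0 2 1 ⇒ 0 2 0 2 1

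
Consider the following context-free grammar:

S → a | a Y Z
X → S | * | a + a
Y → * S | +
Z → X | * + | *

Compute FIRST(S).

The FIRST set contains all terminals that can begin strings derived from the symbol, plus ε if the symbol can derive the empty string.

We compute FIRST(S) using the standard algorithm.
FIRST(S) = {a}
FIRST(X) = {*, a}
FIRST(Y) = {*, +}
FIRST(Z) = {*, a}
Therefore, FIRST(S) = {a}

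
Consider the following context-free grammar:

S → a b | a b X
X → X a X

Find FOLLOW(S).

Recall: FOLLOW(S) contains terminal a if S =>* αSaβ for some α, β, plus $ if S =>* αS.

We compute FOLLOW(S) using the standard algorithm.
FOLLOW(S) starts with {$}.
FIRST(S) = {a}
FIRST(X) = {}
FOLLOW(S) = {$}
FOLLOW(X) = {$, a}
Therefore, FOLLOW(S) = {$}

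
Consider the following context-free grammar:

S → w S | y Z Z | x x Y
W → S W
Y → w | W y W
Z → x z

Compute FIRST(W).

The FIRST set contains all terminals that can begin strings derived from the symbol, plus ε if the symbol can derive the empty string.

We compute FIRST(W) using the standard algorithm.
FIRST(S) = {w, x, y}
FIRST(W) = {w, x, y}
FIRST(Y) = {w, x, y}
FIRST(Z) = {x}
Therefore, FIRST(W) = {w, x, y}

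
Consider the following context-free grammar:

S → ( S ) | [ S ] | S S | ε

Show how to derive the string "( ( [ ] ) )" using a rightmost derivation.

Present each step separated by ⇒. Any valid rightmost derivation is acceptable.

S ⇒ ( S ) ⇒ ( ( S ) ) ⇒ ( ( [ S ] ) ) ⇒ ( ( [ ] ) )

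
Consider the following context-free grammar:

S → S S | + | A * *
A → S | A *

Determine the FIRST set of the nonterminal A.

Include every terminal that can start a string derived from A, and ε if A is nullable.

We compute FIRST(A) using the standard algorithm.
FIRST(A) = {+}
FIRST(S) = {+}
Therefore, FIRST(A) = {+}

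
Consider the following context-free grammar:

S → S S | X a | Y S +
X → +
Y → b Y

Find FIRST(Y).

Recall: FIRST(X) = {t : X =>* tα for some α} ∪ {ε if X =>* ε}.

We compute FIRST(Y) using the standard algorithm.
FIRST(S) = {+, b}
FIRST(X) = {+}
FIRST(Y) = {b}
Therefore, FIRST(Y) = {b}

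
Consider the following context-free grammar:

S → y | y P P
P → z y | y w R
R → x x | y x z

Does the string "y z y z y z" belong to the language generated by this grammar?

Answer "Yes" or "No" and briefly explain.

No - no valid derivation exists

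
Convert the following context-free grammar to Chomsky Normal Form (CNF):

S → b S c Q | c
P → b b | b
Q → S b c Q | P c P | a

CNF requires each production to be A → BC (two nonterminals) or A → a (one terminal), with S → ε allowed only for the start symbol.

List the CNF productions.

TB → b; TC → c; S → c; P → b; Q → a; S → TB X0; X0 → S X1; X1 → TC Q; P → TB TB; Q → S X2; X2 → TB X3; X3 → TC Q; Q → P X4; X4 → TC P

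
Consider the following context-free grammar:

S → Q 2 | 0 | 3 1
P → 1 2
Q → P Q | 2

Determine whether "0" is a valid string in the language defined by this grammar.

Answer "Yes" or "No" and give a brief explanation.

Yes - a valid derivation exists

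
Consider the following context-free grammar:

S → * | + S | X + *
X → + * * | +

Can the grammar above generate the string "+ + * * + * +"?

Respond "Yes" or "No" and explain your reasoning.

No - no valid derivation exists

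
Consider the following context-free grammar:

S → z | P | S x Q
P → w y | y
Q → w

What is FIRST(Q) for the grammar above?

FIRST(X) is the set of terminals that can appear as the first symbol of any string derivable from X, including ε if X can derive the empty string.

We compute FIRST(Q) using the standard algorithm.
FIRST(P) = {w, y}
FIRST(Q) = {w}
FIRST(S) = {w, y, z}
Therefore, FIRST(Q) = {w}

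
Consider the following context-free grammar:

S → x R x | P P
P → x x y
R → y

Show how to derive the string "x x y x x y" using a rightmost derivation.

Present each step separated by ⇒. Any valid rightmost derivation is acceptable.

S ⇒ P P ⇒ P x x y ⇒ x x y x x y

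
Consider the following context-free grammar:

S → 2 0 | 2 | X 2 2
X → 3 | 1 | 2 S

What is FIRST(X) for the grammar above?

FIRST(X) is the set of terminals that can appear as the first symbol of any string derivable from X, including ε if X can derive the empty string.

We compute FIRST(X) using the standard algorithm.
FIRST(S) = {1, 2, 3}
FIRST(X) = {1, 2, 3}
Therefore, FIRST(X) = {1, 2, 3}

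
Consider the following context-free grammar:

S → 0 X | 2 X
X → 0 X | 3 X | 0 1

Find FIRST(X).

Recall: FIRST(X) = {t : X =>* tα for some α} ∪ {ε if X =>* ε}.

We compute FIRST(X) using the standard algorithm.
FIRST(S) = {0, 2}
FIRST(X) = {0, 3}
Therefore, FIRST(X) = {0, 3}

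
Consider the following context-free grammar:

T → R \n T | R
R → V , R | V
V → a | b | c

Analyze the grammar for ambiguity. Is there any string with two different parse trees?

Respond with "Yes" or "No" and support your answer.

No - the grammar is unambiguous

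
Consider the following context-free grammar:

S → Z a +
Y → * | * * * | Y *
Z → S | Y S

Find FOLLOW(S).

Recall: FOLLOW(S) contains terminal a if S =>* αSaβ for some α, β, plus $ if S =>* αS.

We compute FOLLOW(S) using the standard algorithm.
FOLLOW(S) starts with {$}.
FIRST(S) = {*}
FIRST(Y) = {*}
FIRST(Z) = {*}
FOLLOW(S) = {$, a}
FOLLOW(Y) = {*}
FOLLOW(Z) = {a}
Therefore, FOLLOW(S) = {$, a}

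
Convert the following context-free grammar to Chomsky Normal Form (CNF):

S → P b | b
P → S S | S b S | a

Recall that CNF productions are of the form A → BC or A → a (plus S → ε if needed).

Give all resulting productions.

TB → b; S → b; P → a; S → P TB; P → S S; P → S X0; X0 → TB S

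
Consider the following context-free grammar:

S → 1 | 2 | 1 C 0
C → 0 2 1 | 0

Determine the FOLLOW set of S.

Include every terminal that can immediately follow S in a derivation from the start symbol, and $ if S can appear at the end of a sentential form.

We compute FOLLOW(S) using the standard algorithm.
FOLLOW(S) starts with {$}.
FIRST(C) = {0}
FIRST(S) = {1, 2}
FOLLOW(C) = {0}
FOLLOW(S) = {$}
Therefore, FOLLOW(S) = {$}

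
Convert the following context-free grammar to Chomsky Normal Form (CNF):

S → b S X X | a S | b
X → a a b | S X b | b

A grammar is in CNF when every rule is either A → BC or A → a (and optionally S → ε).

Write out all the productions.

TB → b; TA → a; S → b; X → b; S → TB X0; X0 → S X1; X1 → X X; S → TA S; X → TA X2; X2 → TA TB; X → S X3; X3 → X TB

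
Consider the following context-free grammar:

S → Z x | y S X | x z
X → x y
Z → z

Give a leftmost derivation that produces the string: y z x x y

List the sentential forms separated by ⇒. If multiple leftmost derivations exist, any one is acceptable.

S ⇒ y S X ⇒ y Z x X ⇒ y z x X ⇒ y z x x y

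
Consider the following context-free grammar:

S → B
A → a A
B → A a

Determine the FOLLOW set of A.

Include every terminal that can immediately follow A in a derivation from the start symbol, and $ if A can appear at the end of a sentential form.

We compute FOLLOW(A) using the standard algorithm.
FOLLOW(S) starts with {$}.
FIRST(A) = {a}
FIRST(B) = {a}
FIRST(S) = {a}
FOLLOW(A) = {a}
FOLLOW(B) = {$}
FOLLOW(S) = {$}
Therefore, FOLLOW(A) = {a}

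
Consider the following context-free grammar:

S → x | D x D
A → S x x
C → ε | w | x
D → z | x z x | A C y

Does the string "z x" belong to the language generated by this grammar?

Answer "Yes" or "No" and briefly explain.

No - no valid derivation exists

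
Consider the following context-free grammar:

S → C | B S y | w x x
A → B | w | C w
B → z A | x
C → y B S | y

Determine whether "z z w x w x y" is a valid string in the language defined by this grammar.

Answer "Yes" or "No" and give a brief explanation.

No - no valid derivation exists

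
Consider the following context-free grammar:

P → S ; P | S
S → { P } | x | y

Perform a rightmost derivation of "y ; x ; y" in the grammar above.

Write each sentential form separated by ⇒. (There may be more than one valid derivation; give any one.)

P ⇒ S ; P ⇒ S ; S ; P ⇒ S ; S ; S ⇒ S ; S ; y ⇒ S ; x ; y ⇒ y ; x ; y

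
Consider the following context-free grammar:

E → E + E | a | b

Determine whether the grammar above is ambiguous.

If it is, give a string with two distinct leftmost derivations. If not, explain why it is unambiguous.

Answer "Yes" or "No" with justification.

Yes - the string 'b + b + a + b' has two distinct leftmost derivations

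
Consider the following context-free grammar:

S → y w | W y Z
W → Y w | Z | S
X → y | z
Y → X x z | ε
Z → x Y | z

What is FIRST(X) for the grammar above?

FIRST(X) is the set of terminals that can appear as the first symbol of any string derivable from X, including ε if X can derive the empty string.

We compute FIRST(X) using the standard algorithm.
FIRST(S) = {w, x, y, z}
FIRST(W) = {w, x, y, z}
FIRST(X) = {y, z}
FIRST(Y) = {y, z, ε}
FIRST(Z) = {x, z}
Therefore, FIRST(X) = {y, z}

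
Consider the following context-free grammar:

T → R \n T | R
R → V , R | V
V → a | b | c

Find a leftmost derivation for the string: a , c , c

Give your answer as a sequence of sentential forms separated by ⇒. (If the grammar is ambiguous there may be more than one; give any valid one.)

T ⇒ R ⇒ V , R ⇒ a , R ⇒ a , V , R ⇒ a , c , R ⇒ a , c , V ⇒ a , c , c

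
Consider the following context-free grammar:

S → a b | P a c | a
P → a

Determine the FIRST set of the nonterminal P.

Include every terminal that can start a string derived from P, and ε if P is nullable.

We compute FIRST(P) using the standard algorithm.
FIRST(P) = {a}
FIRST(S) = {a}
Therefore, FIRST(P) = {a}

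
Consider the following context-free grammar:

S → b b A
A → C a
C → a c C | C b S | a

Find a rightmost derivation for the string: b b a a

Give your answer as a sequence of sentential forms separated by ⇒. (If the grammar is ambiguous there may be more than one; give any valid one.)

S ⇒ b b A ⇒ b b C a ⇒ b b a a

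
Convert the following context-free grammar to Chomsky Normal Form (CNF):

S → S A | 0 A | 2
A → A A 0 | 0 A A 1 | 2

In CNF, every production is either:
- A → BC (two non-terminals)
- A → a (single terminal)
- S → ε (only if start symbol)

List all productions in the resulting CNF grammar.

T0 → 0; S → 2; T1 → 1; A → 2; S → S A; S → T0 A; A → A X0; X0 → A T0; A → T0 X1; X1 → A X2; X2 → A T1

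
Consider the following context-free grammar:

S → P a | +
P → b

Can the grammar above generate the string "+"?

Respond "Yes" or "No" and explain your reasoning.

Yes - a valid derivation exists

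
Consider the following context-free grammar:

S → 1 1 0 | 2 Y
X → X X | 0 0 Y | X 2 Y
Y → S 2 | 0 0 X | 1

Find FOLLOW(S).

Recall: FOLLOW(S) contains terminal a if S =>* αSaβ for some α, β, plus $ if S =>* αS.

We compute FOLLOW(S) using the standard algorithm.
FOLLOW(S) starts with {$}.
FIRST(S) = {1, 2}
FIRST(X) = {0}
FIRST(Y) = {0, 1, 2}
FOLLOW(S) = {$, 2}
FOLLOW(X) = {$, 0, 2}
FOLLOW(Y) = {$, 0, 2}
Therefore, FOLLOW(S) = {$, 2}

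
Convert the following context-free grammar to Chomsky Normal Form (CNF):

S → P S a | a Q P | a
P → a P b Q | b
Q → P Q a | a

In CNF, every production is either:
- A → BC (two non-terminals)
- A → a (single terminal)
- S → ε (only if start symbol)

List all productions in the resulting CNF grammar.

TA → a; S → a; TB → b; P → b; Q → a; S → P X0; X0 → S TA; S → TA X1; X1 → Q P; P → TA X2; X2 → P X3; X3 → TB Q; Q → P X4; X4 → Q TA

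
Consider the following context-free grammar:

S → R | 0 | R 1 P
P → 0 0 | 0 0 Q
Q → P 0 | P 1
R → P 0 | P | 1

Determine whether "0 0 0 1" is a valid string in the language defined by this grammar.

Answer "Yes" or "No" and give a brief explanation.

No - no valid derivation exists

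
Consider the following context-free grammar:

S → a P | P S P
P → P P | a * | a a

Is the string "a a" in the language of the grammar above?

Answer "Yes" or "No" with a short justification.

No - no valid derivation exists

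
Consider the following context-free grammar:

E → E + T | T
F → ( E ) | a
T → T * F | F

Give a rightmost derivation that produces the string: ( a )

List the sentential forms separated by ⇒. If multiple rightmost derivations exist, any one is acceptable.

E ⇒ T ⇒ F ⇒ ( E ) ⇒ ( T ) ⇒ ( F ) ⇒ ( a )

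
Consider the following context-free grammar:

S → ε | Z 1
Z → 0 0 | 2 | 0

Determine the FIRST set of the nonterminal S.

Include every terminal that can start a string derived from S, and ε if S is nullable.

We compute FIRST(S) using the standard algorithm.
FIRST(S) = {0, 2, ε}
FIRST(Z) = {0, 2}
Therefore, FIRST(S) = {0, 2, ε}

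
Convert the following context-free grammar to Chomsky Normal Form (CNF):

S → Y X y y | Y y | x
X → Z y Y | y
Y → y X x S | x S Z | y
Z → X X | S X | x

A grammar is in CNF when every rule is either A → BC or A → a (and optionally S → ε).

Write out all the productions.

TY → y; S → x; X → y; TX → x; Y → y; Z → x; S → Y X0; X0 → X X1; X1 → TY TY; S → Y TY; X → Z X2; X2 → TY Y; Y → TY X3; X3 → X X4; X4 → TX S; Y → TX X5; X5 → S Z; Z → X X; Z → S X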